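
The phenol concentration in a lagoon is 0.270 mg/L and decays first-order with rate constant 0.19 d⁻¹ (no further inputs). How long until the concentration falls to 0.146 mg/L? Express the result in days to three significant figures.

3.24 d

t = ln(C₀/C)/k = ln(0.270/0.146)/0.19 = 0.6148/0.19 = 3.236 d.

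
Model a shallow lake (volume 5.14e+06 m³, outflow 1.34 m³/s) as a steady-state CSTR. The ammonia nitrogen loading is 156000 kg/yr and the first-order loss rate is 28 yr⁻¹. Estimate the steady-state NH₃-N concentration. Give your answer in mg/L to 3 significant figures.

Outflow Q = 1.34 m³/s × 3.156e+07 s/yr = 4.229e+07 m³/yr.
Steady-state CSTR mass balance: W = Q·C + k·V·C, so C = W/(Q + kV).
Q + kV = 4.229e+07 + 28·5.14e+06 = 1.862e+08 m³/yr.
C = 156000/1.862e+08 = 0.0008378 kg/m³ = 0.8378 mg/L.

0.838 mg/L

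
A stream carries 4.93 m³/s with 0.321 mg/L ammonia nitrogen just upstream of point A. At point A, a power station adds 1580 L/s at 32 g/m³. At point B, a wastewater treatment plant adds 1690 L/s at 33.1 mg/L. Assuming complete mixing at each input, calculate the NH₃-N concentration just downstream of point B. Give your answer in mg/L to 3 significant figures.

13.2 mg/L

1580 L/s = 1.58 m³/s.
After input A: C = (4.93·0.321 + 1.58·32) / 6.51 = 8.01 mg/L.
1690 L/s = 1.69 m³/s.
After input B: C = (6.51·8.01 + 1.69·33.1) / 8.2 = 13.18 mg/L.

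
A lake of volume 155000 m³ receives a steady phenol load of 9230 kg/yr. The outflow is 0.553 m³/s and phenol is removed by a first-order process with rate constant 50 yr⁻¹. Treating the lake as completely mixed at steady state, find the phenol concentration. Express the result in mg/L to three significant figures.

Outflow Q = 0.553 m³/s × 3.156e+07 s/yr = 1.745e+07 m³/yr.
Steady-state CSTR mass balance: W = Q·C + k·V·C, so C = W/(Q + kV).
Q + kV = 1.745e+07 + 50·155000 = 2.52e+07 m³/yr.
C = 9230/2.52e+07 = 0.0003663 kg/m³ = 0.3663 mg/L.

0.366 mg/L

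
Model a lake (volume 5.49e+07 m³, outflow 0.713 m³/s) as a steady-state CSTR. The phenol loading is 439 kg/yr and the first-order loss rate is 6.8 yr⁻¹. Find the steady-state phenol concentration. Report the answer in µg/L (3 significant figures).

Outflow Q = 0.713 m³/s × 3.156e+07 s/yr = 2.25e+07 m³/yr.
Steady-state CSTR mass balance: W = Q·C + k·V·C, so C = W/(Q + kV).
Q + kV = 2.25e+07 + 6.8·5.49e+07 = 3.958e+08 m³/yr.
C = 439/3.958e+08 = 1.109e-06 kg/m³ = 0.001109 mg/L = 1.109 µg/L.

1.11 µg/L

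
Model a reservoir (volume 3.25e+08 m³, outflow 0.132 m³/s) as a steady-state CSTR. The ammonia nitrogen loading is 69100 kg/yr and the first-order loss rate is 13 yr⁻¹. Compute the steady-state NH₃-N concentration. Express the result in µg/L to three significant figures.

16.3 µg/L

Outflow Q = 0.132 m³/s × 3.156e+07 s/yr = 4.166e+06 m³/yr.
Steady-state CSTR mass balance: W = Q·C + k·V·C, so C = W/(Q + kV).
Q + kV = 4.166e+06 + 13·3.25e+08 = 4.229e+09 m³/yr.
C = 69100/4.229e+09 = 1.634e-05 kg/m³ = 0.01634 mg/L = 16.34 µg/L.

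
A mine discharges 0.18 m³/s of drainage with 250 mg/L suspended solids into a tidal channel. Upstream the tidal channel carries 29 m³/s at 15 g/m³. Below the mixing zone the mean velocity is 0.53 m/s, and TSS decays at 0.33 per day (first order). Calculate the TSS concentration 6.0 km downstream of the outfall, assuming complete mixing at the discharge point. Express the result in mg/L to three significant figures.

15.8 mg/L

After complete mixing, C₀ = (0.18·250 + 29·15) / 29.18 = 16.45 mg/L.
Travel time t = 6000 m / 0.53 m/s = 1.132e+04 s = 0.131 d.
C = 16.45·exp(−0.33·0.131) = 16.45·0.9577 = 15.75 mg/L.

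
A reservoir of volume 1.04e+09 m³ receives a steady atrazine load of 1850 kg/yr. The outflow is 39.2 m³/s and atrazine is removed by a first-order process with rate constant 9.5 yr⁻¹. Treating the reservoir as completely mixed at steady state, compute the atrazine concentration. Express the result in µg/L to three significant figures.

0.166 µg/L

Outflow Q = 39.2 m³/s × 3.156e+07 s/yr = 1.237e+09 m³/yr.
Steady-state CSTR mass balance: W = Q·C + k·V·C, so C = W/(Q + kV).
Q + kV = 1.237e+09 + 9.5·1.04e+09 = 1.112e+10 m³/yr.
C = 1850/1.112e+10 = 1.664e-07 kg/m³ = 0.0001664 mg/L = 0.1664 µg/L.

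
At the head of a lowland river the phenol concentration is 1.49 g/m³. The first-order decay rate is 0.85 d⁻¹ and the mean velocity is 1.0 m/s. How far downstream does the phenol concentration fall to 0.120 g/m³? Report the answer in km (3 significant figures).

256 km

From C = C₀·e^(−kt), t = ln(C₀/C)/k = ln(1.49/0.120)/0.85 = 2.519/0.85 = 2.964 d.
Distance = v·t = 1.0 m/s × 2.561e+05 s = 2.561e+05 m = 256.1 km.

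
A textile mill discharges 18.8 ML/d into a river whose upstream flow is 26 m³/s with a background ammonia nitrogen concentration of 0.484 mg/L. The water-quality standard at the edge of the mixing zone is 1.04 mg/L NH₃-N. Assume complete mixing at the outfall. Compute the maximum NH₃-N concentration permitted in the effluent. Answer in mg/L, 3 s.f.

18.8 ML/d = 0.2176 m³/s.
Mass balance: 1.04·26.22 = 0.2176·Cₑ + 26·0.484.
Cₑ = (27.27 − 12.58) / 0.2176 = 67.48 mg/L.

67.5 mg/L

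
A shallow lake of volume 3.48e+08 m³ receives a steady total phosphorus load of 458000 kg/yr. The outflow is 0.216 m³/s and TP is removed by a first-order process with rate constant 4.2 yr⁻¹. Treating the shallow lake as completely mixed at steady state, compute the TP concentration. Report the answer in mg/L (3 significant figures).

0.312 mg/L

Outflow Q = 0.216 m³/s × 3.156e+07 s/yr = 6.816e+06 m³/yr.
Steady-state CSTR mass balance: W = Q·C + k·V·C, so C = W/(Q + kV).
Q + kV = 6.816e+06 + 4.2·3.48e+08 = 1.468e+09 m³/yr.
C = 458000/1.468e+09 = 0.0003119 kg/m³ = 0.3119 mg/L.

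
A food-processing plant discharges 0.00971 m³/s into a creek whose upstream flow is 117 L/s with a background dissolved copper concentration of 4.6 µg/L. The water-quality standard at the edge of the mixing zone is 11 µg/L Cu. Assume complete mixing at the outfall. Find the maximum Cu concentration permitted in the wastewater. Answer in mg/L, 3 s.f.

117 L/s = 0.117 m³/s.
4.6 µg/L = 0.0046 mg/L.
11 µg/L = 0.011 mg/L.
Mass balance: 0.011·0.1267 = 0.00971·Cₑ + 0.117·0.0046.
Cₑ = (0.001394 − 0.0005382) / 0.00971 = 0.08812 mg/L.

0.0881 mg/L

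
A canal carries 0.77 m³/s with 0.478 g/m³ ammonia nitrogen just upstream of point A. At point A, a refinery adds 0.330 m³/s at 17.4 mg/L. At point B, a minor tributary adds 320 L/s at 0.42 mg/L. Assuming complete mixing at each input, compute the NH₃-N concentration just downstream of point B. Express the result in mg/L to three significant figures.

4.40 mg/L

After input A: C = (0.77·0.478 + 0.33·17.4) / 1.1 = 5.555 mg/L.
320 L/s = 0.32 m³/s.
After input B: C = (1.1·5.555 + 0.32·0.42) / 1.42 = 4.398 mg/L.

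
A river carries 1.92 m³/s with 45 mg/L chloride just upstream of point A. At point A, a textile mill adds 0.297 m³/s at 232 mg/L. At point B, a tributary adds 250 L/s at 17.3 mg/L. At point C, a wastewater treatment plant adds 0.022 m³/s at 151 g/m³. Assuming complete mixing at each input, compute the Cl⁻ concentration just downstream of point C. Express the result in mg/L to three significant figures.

After input A: C = (1.92·45 + 0.297·232) / 2.217 = 70.05 mg/L.
250 L/s = 0.25 m³/s.
After input B: C = (2.217·70.05 + 0.25·17.3) / 2.467 = 64.71 mg/L.
After input C: C = (2.467·64.71 + 0.022·151) / 2.489 = 65.47 mg/L.

65.5 mg/L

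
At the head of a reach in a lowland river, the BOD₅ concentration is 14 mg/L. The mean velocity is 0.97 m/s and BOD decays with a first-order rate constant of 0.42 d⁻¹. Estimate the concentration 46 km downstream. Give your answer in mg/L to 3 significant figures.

11.1 mg/L

Travel time t = 46 km / 0.97 m/s = 4.6e+04/0.97 = 4.742e+04 s = 0.5489 d.
First-order decay: C = 14·exp(−0.42·0.5489) = 14·0.7941 = 11.12 mg/L.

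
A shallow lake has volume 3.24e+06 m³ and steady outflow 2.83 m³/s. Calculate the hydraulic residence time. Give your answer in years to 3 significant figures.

Q = 2.83 m³/s × 3.156e+07 s/yr = 8.931e+07 m³/yr.
Hydraulic residence time τ = V/Q = 3.24e+06/8.931e+07 = 0.03628 yr.

0.0363 yr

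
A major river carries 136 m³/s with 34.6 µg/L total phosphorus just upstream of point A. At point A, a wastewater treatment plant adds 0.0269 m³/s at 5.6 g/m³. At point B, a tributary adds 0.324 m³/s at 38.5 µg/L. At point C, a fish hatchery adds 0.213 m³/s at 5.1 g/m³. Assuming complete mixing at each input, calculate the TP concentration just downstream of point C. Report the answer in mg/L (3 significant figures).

34.6 µg/L = 0.0346 mg/L.
After input A: C = (136·0.0346 + 0.0269·5.6) / 136 = 0.0357 mg/L.
38.5 µg/L = 0.0385 mg/L.
After input B: C = (136·0.0357 + 0.324·0.0385) / 136.4 = 0.03571 mg/L.
After input C: C = (136.4·0.03571 + 0.213·5.1) / 136.6 = 0.04361 mg/L.

0.0436 mg/L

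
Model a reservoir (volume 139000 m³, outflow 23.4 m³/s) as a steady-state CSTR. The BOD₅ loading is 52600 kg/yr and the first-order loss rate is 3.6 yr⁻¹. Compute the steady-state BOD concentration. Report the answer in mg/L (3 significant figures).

Outflow Q = 23.4 m³/s × 3.156e+07 s/yr = 7.384e+08 m³/yr.
Steady-state CSTR mass balance: W = Q·C + k·V·C, so C = W/(Q + kV).
Q + kV = 7.384e+08 + 3.6·139000 = 7.389e+08 m³/yr.
C = 52600/7.389e+08 = 7.118e-05 kg/m³ = 0.07118 mg/L.

0.0712 mg/L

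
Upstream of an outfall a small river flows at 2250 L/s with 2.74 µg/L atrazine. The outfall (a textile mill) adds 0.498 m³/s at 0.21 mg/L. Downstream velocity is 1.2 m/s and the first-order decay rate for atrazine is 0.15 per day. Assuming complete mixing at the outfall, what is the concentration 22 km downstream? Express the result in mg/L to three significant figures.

2250 L/s = 2.25 m³/s.
2.74 µg/L = 0.00274 mg/L.
After complete mixing, C₀ = (0.498·0.21 + 2.25·0.00274) / 2.748 = 0.0403 mg/L.
Travel time t = 2.2e+04 m / 1.2 m/s = 1.833e+04 s = 0.2122 d.
C = 0.0403·exp(−0.15·0.2122) = 0.0403·0.9687 = 0.03904 mg/L.

0.0390 mg/L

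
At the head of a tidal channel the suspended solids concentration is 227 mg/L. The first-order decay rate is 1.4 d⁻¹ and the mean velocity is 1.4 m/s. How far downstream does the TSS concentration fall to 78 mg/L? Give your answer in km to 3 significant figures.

From C = C₀·e^(−kt), t = ln(C₀/C)/k = ln(227/78)/1.4 = 1.068/1.4 = 0.763 d.
Distance = v·t = 1.4 m/s × 6.593e+04 s = 9.23e+04 m = 92.3 km.

92.3 km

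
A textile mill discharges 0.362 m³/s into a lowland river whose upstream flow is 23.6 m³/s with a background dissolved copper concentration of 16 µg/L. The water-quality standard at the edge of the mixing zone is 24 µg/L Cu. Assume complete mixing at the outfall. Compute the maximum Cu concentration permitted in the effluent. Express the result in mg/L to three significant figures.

0.546 mg/L

16 µg/L = 0.016 mg/L.
24 µg/L = 0.024 mg/L.
Mass balance: 0.024·23.96 = 0.362·Cₑ + 23.6·0.016.
Cₑ = (0.5751 − 0.3776) / 0.362 = 0.5455 mg/L.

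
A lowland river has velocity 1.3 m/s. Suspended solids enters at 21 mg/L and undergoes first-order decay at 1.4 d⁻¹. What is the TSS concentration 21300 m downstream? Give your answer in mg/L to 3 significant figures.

16.1 mg/L

Travel time t = 21300 m / 1.3 m/s = 2.13e+04/1.3 = 1.638e+04 s = 0.1896 d.
First-order decay: C = 21·exp(−1.4·0.1896) = 21·0.7668 = 16.1 mg/L.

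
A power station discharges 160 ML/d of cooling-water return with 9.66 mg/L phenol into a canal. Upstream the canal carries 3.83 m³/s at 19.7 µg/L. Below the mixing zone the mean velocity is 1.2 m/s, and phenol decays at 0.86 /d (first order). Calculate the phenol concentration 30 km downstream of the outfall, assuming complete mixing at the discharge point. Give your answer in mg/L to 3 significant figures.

2.47 mg/L

160 ML/d = 1.852 m³/s.
19.7 µg/L = 0.0197 mg/L.
After complete mixing, C₀ = (1.852·9.66 + 3.83·0.0197) / 5.682 = 3.162 mg/L.
Travel time t = 3e+04 m / 1.2 m/s = 2.5e+04 s = 0.2894 d.
C = 3.162·exp(−0.86·0.2894) = 3.162·0.7797 = 2.465 mg/L.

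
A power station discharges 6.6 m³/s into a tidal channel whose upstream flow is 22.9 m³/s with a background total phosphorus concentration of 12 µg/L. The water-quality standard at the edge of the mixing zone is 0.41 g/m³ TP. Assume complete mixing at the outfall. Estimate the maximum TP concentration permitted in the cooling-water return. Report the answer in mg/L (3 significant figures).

12 µg/L = 0.012 mg/L.
Mass balance: 0.41·29.5 = 6.6·Cₑ + 22.9·0.012.
Cₑ = (12.09 − 0.2748) / 6.6 = 1.791 mg/L.

1.79 mg/L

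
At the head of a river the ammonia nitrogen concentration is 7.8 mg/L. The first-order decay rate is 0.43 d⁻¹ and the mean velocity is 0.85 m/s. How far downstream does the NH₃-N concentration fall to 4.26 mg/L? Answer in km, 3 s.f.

103 km

From C = C₀·e^(−kt), t = ln(C₀/C)/k = ln(7.8/4.26)/0.43 = 0.6049/0.43 = 1.407 d.
Distance = v·t = 0.85 m/s × 1.215e+05 s = 1.033e+05 m = 103.3 km.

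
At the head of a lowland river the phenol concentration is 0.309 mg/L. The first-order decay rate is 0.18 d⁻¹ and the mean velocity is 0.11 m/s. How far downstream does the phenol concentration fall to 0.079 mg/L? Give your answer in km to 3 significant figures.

From C = C₀·e^(−kt), t = ln(C₀/C)/k = ln(0.309/0.079)/0.18 = 1.364/0.18 = 7.577 d.
Distance = v·t = 0.11 m/s × 6.547e+05 s = 7.201e+04 m = 72.01 km.

72.0 km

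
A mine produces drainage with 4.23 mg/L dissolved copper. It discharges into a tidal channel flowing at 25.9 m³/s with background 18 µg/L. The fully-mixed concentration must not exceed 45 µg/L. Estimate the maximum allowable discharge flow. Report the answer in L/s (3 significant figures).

167 L/s

18 µg/L = 0.018 mg/L.
45 µg/L = 0.045 mg/L.
Mass balance at complete mixing: C_std·(Q_w + Q_r) = Q_w·C_e + Q_r·C_b.
Rearranging, Q_w = Q_r·(C_std − C_b)/(C_e − C_std) = 25.9·(0.045 − 0.018) / (4.23 − 0.045) = 0.1671 m³/s.
= 167.1 L/s.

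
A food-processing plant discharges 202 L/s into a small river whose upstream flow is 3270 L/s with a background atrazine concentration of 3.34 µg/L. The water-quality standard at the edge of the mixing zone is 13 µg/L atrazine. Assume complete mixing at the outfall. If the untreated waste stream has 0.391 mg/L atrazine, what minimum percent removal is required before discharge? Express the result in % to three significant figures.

202 L/s = 0.202 m³/s.
3270 L/s = 3.27 m³/s.
3.34 µg/L = 0.00334 mg/L.
13 µg/L = 0.013 mg/L.
Mass balance: 0.013·3.472 = 0.202·Cₑ + 3.27·0.00334.
Cₑ = (0.04514 − 0.01092) / 0.202 = 0.1694 mg/L.
Required removal = 1 − 0.1694/0.391 = 56.68 %.

56.7 %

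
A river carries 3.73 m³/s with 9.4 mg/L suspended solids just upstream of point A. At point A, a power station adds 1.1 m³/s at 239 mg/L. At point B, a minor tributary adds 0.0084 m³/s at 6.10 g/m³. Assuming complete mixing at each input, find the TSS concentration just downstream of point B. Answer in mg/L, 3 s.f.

After input A: C = (3.73·9.4 + 1.1·239) / 4.83 = 61.69 mg/L.
After input B: C = (4.83·61.69 + 0.0084·6.1) / 4.838 = 61.59 mg/L.

61.6 mg/L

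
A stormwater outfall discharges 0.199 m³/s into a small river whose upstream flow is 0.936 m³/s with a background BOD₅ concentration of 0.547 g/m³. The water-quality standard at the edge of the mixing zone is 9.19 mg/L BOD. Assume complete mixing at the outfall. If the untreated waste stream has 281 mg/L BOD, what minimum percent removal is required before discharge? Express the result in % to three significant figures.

Mass balance: 9.19·1.135 = 0.199·Cₑ + 0.936·0.547.
Cₑ = (10.43 − 0.512) / 0.199 = 49.84 mg/L.
Required removal = 1 − 49.84/281 = 82.26 %.

82.3 %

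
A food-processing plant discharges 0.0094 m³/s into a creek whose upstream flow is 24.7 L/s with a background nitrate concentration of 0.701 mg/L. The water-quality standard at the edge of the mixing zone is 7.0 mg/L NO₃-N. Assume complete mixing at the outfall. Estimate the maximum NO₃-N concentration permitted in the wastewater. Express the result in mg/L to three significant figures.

23.6 mg/L

24.7 L/s = 0.0247 m³/s.
Mass balance: 7·0.0341 = 0.0094·Cₑ + 0.0247·0.701.
Cₑ = (0.2387 − 0.01731) / 0.0094 = 23.55 mg/L.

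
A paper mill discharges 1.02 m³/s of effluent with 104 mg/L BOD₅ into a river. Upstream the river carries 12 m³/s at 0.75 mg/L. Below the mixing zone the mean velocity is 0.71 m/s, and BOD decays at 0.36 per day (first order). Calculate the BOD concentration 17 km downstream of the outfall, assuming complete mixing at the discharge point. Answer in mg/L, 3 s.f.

8.00 mg/L

After complete mixing, C₀ = (1.02·104 + 12·0.75) / 13.02 = 8.839 mg/L.
Travel time t = 1.7e+04 m / 0.71 m/s = 2.394e+04 s = 0.2771 d.
C = 8.839·exp(−0.36·0.2771) = 8.839·0.905 = 7.999 mg/L.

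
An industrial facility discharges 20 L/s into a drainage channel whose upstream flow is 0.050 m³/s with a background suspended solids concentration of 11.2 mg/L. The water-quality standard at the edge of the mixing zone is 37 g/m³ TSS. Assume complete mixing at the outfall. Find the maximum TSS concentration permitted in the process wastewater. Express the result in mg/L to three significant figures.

20 L/s = 0.02 m³/s.
Mass balance: 37·0.07 = 0.02·Cₑ + 0.05·11.2.
Cₑ = (2.59 − 0.56) / 0.02 = 101.5 mg/L.

102 mg/L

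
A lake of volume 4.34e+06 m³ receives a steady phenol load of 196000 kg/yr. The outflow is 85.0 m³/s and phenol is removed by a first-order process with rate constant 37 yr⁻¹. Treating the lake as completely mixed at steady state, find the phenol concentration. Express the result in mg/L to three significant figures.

Outflow Q = 85.0 m³/s × 3.156e+07 s/yr = 2.682e+09 m³/yr.
Steady-state CSTR mass balance: W = Q·C + k·V·C, so C = W/(Q + kV).
Q + kV = 2.682e+09 + 37·4.34e+06 = 2.843e+09 m³/yr.
C = 196000/2.843e+09 = 6.894e-05 kg/m³ = 0.06894 mg/L.

0.0689 mg/L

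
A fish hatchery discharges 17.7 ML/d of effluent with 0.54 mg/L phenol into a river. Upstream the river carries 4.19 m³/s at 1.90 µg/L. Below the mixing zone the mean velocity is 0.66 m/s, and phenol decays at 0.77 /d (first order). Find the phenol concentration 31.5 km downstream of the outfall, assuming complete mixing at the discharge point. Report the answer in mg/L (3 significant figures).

17.7 ML/d = 0.2049 m³/s.
1.90 µg/L = 0.0019 mg/L.
After complete mixing, C₀ = (0.2049·0.54 + 4.19·0.0019) / 4.395 = 0.02698 mg/L.
Travel time t = 3.15e+04 m / 0.66 m/s = 4.773e+04 s = 0.5524 d.
C = 0.02698·exp(−0.77·0.5524) = 0.02698·0.6535 = 0.01763 mg/L.

0.0176 mg/L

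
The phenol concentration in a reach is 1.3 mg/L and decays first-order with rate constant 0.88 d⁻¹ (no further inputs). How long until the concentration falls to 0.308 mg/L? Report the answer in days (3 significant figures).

1.64 d

t = ln(C₀/C)/k = ln(1.3/0.308)/0.88 = 1.44/0.88 = 1.636 d.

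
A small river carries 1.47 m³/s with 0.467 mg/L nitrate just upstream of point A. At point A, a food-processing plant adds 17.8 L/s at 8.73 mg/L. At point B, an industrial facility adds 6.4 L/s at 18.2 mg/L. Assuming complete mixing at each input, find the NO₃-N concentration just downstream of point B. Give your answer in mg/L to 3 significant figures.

0.641 mg/L

17.8 L/s = 0.0178 m³/s.
After input A: C = (1.47·0.467 + 0.0178·8.73) / 1.488 = 0.5659 mg/L.
6.4 L/s = 0.0064 m³/s.
After input B: C = (1.488·0.5659 + 0.0064·18.2) / 1.494 = 0.6414 mg/L.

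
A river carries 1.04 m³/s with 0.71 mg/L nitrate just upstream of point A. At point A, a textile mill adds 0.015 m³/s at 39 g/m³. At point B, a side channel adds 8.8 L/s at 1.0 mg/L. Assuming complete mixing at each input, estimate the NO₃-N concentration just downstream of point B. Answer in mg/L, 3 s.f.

1.25 mg/L

After input A: C = (1.04·0.71 + 0.015·39) / 1.055 = 1.254 mg/L.
8.8 L/s = 0.0088 m³/s.
After input B: C = (1.055·1.254 + 0.0088·1) / 1.064 = 1.252 mg/L.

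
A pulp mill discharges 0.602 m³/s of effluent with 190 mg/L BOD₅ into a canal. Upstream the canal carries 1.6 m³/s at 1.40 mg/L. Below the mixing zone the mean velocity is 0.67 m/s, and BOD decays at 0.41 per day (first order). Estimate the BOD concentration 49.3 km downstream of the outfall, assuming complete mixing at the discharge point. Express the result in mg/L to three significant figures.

After complete mixing, C₀ = (0.602·190 + 1.6·1.4) / 2.202 = 52.96 mg/L.
Travel time t = 4.93e+04 m / 0.67 m/s = 7.358e+04 s = 0.8516 d.
C = 52.96·exp(−0.41·0.8516) = 52.96·0.7053 = 37.35 mg/L.

37.4 mg/L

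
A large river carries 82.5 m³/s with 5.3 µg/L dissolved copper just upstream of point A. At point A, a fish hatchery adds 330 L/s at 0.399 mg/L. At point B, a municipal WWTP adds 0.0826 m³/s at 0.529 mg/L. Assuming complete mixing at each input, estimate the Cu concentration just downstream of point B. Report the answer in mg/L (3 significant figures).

5.3 µg/L = 0.0053 mg/L.
330 L/s = 0.33 m³/s.
After input A: C = (82.5·0.0053 + 0.33·0.399) / 82.83 = 0.006869 mg/L.
After input B: C = (82.83·0.006869 + 0.0826·0.529) / 82.91 = 0.007389 mg/L.

0.00739 mg/L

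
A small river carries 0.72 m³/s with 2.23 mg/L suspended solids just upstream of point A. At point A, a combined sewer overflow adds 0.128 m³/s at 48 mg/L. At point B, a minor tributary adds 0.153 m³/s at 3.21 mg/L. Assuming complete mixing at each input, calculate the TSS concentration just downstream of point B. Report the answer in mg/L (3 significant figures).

8.23 mg/L

After input A: C = (0.72·2.23 + 0.128·48) / 0.848 = 9.139 mg/L.
After input B: C = (0.848·9.139 + 0.153·3.21) / 1.001 = 8.232 mg/L.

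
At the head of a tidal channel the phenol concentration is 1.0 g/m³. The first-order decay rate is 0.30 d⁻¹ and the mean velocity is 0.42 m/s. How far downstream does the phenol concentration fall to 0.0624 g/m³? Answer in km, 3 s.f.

From C = C₀·e^(−kt), t = ln(C₀/C)/k = ln(1.0/0.0624)/0.30 = 2.774/0.30 = 9.247 d.
Distance = v·t = 0.42 m/s × 7.99e+05 s = 3.356e+05 m = 335.6 km.

336 km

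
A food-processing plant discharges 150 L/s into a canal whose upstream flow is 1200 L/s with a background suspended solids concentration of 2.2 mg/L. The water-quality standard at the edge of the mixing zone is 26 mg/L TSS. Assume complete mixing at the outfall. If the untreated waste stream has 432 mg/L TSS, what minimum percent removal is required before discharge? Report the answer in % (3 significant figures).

49.9 %

150 L/s = 0.15 m³/s.
1200 L/s = 1.2 m³/s.
Mass balance: 26·1.35 = 0.15·Cₑ + 1.2·2.2.
Cₑ = (35.1 − 2.64) / 0.15 = 216.4 mg/L.
Required removal = 1 − 216.4/432 = 49.91 %.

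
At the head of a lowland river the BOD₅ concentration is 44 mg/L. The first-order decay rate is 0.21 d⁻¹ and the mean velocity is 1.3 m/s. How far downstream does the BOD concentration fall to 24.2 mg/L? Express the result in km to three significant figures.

From C = C₀·e^(−kt), t = ln(C₀/C)/k = ln(44/24.2)/0.21 = 0.5978/0.21 = 2.847 d.
Distance = v·t = 1.3 m/s × 2.46e+05 s = 3.198e+05 m = 319.8 km.

320 km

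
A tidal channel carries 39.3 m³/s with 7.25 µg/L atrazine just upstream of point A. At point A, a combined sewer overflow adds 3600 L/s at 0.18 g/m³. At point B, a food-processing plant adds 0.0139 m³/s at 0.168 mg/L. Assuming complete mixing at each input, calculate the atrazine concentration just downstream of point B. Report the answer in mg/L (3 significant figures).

0.0218 mg/L

7.25 µg/L = 0.00725 mg/L.
3600 L/s = 3.6 m³/s.
After input A: C = (39.3·0.00725 + 3.6·0.18) / 42.9 = 0.02175 mg/L.
After input B: C = (42.9·0.02175 + 0.0139·0.168) / 42.91 = 0.02179 mg/L.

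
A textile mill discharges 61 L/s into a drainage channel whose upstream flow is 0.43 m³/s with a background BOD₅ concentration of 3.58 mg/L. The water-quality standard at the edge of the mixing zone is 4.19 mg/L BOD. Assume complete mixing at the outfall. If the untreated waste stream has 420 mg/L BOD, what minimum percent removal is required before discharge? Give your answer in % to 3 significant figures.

98.0 %

61 L/s = 0.061 m³/s.
Mass balance: 4.19·0.491 = 0.061·Cₑ + 0.43·3.58.
Cₑ = (2.057 − 1.539) / 0.061 = 8.49 mg/L.
Required removal = 1 − 8.49/420 = 97.98 %.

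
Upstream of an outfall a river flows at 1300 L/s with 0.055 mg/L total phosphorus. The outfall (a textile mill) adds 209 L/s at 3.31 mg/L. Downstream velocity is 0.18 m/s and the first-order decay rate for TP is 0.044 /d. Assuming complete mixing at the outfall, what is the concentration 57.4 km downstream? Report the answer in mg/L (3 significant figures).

209 L/s = 0.209 m³/s.
1300 L/s = 1.3 m³/s.
After complete mixing, C₀ = (0.209·3.31 + 1.3·0.055) / 1.509 = 0.5058 mg/L.
Travel time t = 5.74e+04 m / 0.18 m/s = 3.189e+05 s = 3.691 d.
C = 0.5058·exp(−0.044·3.691) = 0.5058·0.8501 = 0.43 mg/L.

0.430 mg/L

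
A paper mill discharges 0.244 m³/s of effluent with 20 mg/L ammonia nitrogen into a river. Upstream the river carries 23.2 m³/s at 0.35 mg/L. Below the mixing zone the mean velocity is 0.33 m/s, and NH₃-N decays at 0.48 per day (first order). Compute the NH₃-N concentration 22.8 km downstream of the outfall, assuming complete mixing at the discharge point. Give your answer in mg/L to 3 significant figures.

0.378 mg/L

After complete mixing, C₀ = (0.244·20 + 23.2·0.35) / 23.44 = 0.5545 mg/L.
Travel time t = 2.28e+04 m / 0.33 m/s = 6.909e+04 s = 0.7997 d.
C = 0.5545·exp(−0.48·0.7997) = 0.5545·0.6812 = 0.3778 mg/L.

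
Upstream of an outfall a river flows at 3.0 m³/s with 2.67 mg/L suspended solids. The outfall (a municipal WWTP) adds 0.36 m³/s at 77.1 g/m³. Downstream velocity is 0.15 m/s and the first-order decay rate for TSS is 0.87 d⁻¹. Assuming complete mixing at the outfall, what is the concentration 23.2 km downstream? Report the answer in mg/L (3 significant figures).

After complete mixing, C₀ = (0.36·77.1 + 3·2.67) / 3.36 = 10.64 mg/L.
Travel time t = 2.32e+04 m / 0.15 m/s = 1.547e+05 s = 1.79 d.
C = 10.64·exp(−0.87·1.79) = 10.64·0.2107 = 2.243 mg/L.

2.24 mg/L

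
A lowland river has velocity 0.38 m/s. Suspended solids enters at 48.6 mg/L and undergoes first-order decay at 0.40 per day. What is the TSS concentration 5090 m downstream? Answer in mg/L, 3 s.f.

Travel time t = 5090 m / 0.38 m/s = 5090/0.38 = 1.339e+04 s = 0.155 d.
First-order decay: C = 48.6·exp(−0.40·0.155) = 48.6·0.9399 = 45.68 mg/L.

45.7 mg/L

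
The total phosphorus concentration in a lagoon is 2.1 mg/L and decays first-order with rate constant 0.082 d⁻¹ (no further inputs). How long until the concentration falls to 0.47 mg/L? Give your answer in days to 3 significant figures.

18.3 d

t = ln(C₀/C)/k = ln(2.1/0.47)/0.082 = 1.497/0.082 = 18.26 d.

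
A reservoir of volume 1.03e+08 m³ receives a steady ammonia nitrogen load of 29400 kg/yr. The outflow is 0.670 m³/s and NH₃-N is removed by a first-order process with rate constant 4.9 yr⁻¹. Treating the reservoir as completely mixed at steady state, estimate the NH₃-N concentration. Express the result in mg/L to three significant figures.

Outflow Q = 0.670 m³/s × 3.156e+07 s/yr = 2.114e+07 m³/yr.
Steady-state CSTR mass balance: W = Q·C + k·V·C, so C = W/(Q + kV).
Q + kV = 2.114e+07 + 4.9·1.03e+08 = 5.258e+08 m³/yr.
C = 29400/5.258e+08 = 5.591e-05 kg/m³ = 0.05591 mg/L.

0.0559 mg/L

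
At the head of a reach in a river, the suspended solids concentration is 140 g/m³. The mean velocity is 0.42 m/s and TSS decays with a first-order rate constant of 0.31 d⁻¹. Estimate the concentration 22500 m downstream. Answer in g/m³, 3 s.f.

116 g/m³

Travel time t = 22500 m / 0.42 m/s = 2.25e+04/0.42 = 5.357e+04 s = 0.62 d.
First-order decay: C = 140·exp(−0.31·0.62) = 140·0.8251 = 115.5 g/m³.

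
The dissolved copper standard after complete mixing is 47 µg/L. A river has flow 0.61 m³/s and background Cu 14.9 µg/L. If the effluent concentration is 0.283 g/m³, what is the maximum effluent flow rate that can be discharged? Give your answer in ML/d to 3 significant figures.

14.9 µg/L = 0.0149 mg/L.
47 µg/L = 0.047 mg/L.
Mass balance at complete mixing: C_std·(Q_w + Q_r) = Q_w·C_e + Q_r·C_b.
Rearranging, Q_w = Q_r·(C_std − C_b)/(C_e − C_std) = 0.61·(0.047 − 0.0149) / (0.283 − 0.047) = 0.08297 m³/s.
= 7.169 ML/d.

7.17 ML/d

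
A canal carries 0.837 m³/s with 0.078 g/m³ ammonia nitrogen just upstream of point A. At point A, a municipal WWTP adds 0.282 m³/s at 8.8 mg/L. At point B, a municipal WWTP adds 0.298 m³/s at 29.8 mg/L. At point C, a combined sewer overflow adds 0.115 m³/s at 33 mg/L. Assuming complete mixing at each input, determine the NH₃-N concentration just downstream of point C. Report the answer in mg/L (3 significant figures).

9.94 mg/L

After input A: C = (0.837·0.078 + 0.282·8.8) / 1.119 = 2.276 mg/L.
After input B: C = (1.119·2.276 + 0.298·29.8) / 1.417 = 8.064 mg/L.
After input C: C = (1.417·8.064 + 0.115·33) / 1.532 = 9.936 mg/L.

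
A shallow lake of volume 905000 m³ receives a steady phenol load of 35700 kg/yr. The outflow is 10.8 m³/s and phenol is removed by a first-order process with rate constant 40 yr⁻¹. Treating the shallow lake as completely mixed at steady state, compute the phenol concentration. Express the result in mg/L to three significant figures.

0.0947 mg/L

Outflow Q = 10.8 m³/s × 3.156e+07 s/yr = 3.408e+08 m³/yr.
Steady-state CSTR mass balance: W = Q·C + k·V·C, so C = W/(Q + kV).
Q + kV = 3.408e+08 + 40·905000 = 3.77e+08 m³/yr.
C = 35700/3.77e+08 = 9.469e-05 kg/m³ = 0.09469 mg/L.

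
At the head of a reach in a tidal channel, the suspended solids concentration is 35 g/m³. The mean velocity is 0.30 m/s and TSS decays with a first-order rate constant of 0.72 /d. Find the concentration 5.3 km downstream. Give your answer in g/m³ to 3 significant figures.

Travel time t = 5.3 km / 0.30 m/s = 5300/0.30 = 1.767e+04 s = 0.2045 d.
First-order decay: C = 35·exp(−0.72·0.2045) = 35·0.8631 = 30.21 g/m³.

30.2 g/m³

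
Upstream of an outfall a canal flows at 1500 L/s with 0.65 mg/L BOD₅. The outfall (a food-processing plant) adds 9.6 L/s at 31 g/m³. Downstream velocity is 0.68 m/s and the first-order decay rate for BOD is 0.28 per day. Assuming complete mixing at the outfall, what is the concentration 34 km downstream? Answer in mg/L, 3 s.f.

9.6 L/s = 0.0096 m³/s.
1500 L/s = 1.5 m³/s.
After complete mixing, C₀ = (0.0096·31 + 1.5·0.65) / 1.51 = 0.843 mg/L.
Travel time t = 3.4e+04 m / 0.68 m/s = 5e+04 s = 0.5787 d.
C = 0.843·exp(−0.28·0.5787) = 0.843·0.8504 = 0.7169 mg/L.

0.717 mg/L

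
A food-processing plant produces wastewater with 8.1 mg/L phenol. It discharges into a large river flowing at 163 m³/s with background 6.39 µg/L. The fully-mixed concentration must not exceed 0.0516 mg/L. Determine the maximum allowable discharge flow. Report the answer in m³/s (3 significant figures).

0.916 m³/s

6.39 µg/L = 0.00639 mg/L.
Mass balance at complete mixing: C_std·(Q_w + Q_r) = Q_w·C_e + Q_r·C_b.
Rearranging, Q_w = Q_r·(C_std − C_b)/(C_e − C_std) = 163·(0.0516 − 0.00639) / (8.1 − 0.0516) = 0.9156 m³/s.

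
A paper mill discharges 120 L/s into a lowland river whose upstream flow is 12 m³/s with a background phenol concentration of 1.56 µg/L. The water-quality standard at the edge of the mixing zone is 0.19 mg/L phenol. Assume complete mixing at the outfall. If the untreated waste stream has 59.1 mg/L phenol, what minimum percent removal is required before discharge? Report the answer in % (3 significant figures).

120 L/s = 0.12 m³/s.
1.56 µg/L = 0.00156 mg/L.
Mass balance: 0.19·12.12 = 0.12·Cₑ + 12·0.00156.
Cₑ = (2.303 − 0.01872) / 0.12 = 19.03 mg/L.
Required removal = 1 − 19.03/59.1 = 67.79 %.

67.8 %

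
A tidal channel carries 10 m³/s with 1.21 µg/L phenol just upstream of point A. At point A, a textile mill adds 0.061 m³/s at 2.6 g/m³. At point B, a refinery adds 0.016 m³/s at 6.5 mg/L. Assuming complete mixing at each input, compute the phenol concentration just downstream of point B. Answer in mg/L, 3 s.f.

0.0273 mg/L

1.21 µg/L = 0.00121 mg/L.
After input A: C = (10·0.00121 + 0.061·2.6) / 10.06 = 0.01697 mg/L.
After input B: C = (10.06·0.01697 + 0.016·6.5) / 10.08 = 0.02726 mg/L.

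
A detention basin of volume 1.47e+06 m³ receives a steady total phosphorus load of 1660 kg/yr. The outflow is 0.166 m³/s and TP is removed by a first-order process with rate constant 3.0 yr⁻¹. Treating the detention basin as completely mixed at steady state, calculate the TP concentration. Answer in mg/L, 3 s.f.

Outflow Q = 0.166 m³/s × 3.156e+07 s/yr = 5.239e+06 m³/yr.
Steady-state CSTR mass balance: W = Q·C + k·V·C, so C = W/(Q + kV).
Q + kV = 5.239e+06 + 3.0·1.47e+06 = 9.649e+06 m³/yr.
C = 1660/9.649e+06 = 0.000172 kg/m³ = 0.172 mg/L.

0.172 mg/L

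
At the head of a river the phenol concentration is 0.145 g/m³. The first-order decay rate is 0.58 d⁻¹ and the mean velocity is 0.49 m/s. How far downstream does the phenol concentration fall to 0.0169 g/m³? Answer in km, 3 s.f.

157 km

From C = C₀·e^(−kt), t = ln(C₀/C)/k = ln(0.145/0.0169)/0.58 = 2.149/0.58 = 3.706 d.
Distance = v·t = 0.49 m/s × 3.202e+05 s = 1.569e+05 m = 156.9 km.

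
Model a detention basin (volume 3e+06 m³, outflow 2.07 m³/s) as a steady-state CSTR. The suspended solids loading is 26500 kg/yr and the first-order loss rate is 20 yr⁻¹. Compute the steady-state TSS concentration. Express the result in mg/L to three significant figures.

Outflow Q = 2.07 m³/s × 3.156e+07 s/yr = 6.532e+07 m³/yr.
Steady-state CSTR mass balance: W = Q·C + k·V·C, so C = W/(Q + kV).
Q + kV = 6.532e+07 + 20·3e+06 = 1.253e+08 m³/yr.
C = 26500/1.253e+08 = 0.0002115 kg/m³ = 0.2115 mg/L.

0.211 mg/L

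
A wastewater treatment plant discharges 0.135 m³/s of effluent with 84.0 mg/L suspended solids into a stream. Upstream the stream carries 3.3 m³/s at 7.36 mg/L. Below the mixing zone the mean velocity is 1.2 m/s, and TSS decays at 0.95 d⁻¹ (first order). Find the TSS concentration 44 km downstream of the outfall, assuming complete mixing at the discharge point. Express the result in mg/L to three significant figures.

6.93 mg/L

After complete mixing, C₀ = (0.135·84 + 3.3·7.36) / 3.435 = 10.37 mg/L.
Travel time t = 4.4e+04 m / 1.2 m/s = 3.667e+04 s = 0.4244 d.
C = 10.37·exp(−0.95·0.4244) = 10.37·0.6682 = 6.931 mg/L.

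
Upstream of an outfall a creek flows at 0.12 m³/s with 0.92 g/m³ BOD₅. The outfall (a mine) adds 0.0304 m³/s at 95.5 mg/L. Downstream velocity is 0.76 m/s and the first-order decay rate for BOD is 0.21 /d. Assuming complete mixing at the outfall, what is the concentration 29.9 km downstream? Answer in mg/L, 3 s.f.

18.2 mg/L

After complete mixing, C₀ = (0.0304·95.5 + 0.12·0.92) / 0.1504 = 20.04 mg/L.
Travel time t = 2.99e+04 m / 0.76 m/s = 3.934e+04 s = 0.4553 d.
C = 20.04·exp(−0.21·0.4553) = 20.04·0.9088 = 18.21 mg/L.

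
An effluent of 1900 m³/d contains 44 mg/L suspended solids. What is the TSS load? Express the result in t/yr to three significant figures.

30.5 t/yr

1900 m³/d = 0.02199 m³/s.
Mass flux = Q·C = 0.02199 m³/s × 44 g/m³ = 0.9676 g/s.
= 0.9676 g/s × 31.56 = 30.53 t/yr.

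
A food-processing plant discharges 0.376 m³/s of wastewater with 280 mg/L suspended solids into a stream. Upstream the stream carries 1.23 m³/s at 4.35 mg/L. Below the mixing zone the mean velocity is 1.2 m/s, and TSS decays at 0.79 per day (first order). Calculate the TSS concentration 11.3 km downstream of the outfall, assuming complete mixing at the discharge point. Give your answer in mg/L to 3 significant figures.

After complete mixing, C₀ = (0.376·280 + 1.23·4.35) / 1.606 = 68.89 mg/L.
Travel time t = 1.13e+04 m / 1.2 m/s = 9417 s = 0.109 d.
C = 68.89·exp(−0.79·0.109) = 68.89·0.9175 = 63.2 mg/L.

63.2 mg/L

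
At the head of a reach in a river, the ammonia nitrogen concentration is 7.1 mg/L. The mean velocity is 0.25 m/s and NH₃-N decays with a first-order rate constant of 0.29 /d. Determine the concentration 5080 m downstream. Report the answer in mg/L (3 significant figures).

6.63 mg/L

Travel time t = 5080 m / 0.25 m/s = 5080/0.25 = 2.032e+04 s = 0.2352 d.
First-order decay: C = 7.1·exp(−0.29·0.2352) = 7.1·0.9341 = 6.632 mg/L.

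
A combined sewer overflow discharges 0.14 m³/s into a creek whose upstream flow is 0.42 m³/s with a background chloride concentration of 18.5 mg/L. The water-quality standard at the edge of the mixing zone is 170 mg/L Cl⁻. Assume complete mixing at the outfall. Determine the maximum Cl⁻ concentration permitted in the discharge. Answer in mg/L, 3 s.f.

Mass balance: 170·0.56 = 0.14·Cₑ + 0.42·18.5.
Cₑ = (95.2 − 7.77) / 0.14 = 624.5 mg/L.

624 mg/L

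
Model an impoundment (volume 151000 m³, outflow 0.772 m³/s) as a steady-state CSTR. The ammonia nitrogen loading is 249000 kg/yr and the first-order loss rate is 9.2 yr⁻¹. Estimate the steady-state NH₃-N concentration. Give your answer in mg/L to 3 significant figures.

Outflow Q = 0.772 m³/s × 3.156e+07 s/yr = 2.436e+07 m³/yr.
Steady-state CSTR mass balance: W = Q·C + k·V·C, so C = W/(Q + kV).
Q + kV = 2.436e+07 + 9.2·151000 = 2.575e+07 m³/yr.
C = 249000/2.575e+07 = 0.009669 kg/m³ = 9.669 mg/L.

9.67 mg/L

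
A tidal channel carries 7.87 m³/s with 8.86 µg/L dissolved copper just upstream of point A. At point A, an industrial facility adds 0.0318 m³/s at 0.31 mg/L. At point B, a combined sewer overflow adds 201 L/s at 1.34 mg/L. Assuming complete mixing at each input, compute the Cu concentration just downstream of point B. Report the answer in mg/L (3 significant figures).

0.0431 mg/L

8.86 µg/L = 0.00886 mg/L.
After input A: C = (7.87·0.00886 + 0.0318·0.31) / 7.902 = 0.01007 mg/L.
201 L/s = 0.201 m³/s.
After input B: C = (7.902·0.01007 + 0.201·1.34) / 8.103 = 0.04306 mg/L.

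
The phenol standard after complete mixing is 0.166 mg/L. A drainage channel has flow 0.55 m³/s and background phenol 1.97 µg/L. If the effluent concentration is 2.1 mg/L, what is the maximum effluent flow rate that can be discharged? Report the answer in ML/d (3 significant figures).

1.97 µg/L = 0.00197 mg/L.
Mass balance at complete mixing: C_std·(Q_w + Q_r) = Q_w·C_e + Q_r·C_b.
Rearranging, Q_w = Q_r·(C_std − C_b)/(C_e − C_std) = 0.55·(0.166 − 0.00197) / (2.1 − 0.166) = 0.04665 m³/s.
= 4.03 ML/d.

4.03 ML/d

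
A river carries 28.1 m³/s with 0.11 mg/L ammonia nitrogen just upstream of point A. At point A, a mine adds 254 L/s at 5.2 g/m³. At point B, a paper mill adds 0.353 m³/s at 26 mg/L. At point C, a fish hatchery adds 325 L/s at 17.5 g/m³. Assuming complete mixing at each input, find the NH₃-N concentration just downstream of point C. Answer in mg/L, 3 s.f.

0.664 mg/L

254 L/s = 0.254 m³/s.
After input A: C = (28.1·0.11 + 0.254·5.2) / 28.35 = 0.1556 mg/L.
After input B: C = (28.35·0.1556 + 0.353·26) / 28.71 = 0.4734 mg/L.
325 L/s = 0.325 m³/s.
After input C: C = (28.71·0.4734 + 0.325·17.5) / 29.03 = 0.664 mg/L.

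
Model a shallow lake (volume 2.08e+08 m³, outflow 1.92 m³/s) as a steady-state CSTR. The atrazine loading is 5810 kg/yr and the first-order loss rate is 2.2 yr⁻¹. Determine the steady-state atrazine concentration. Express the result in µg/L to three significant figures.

Outflow Q = 1.92 m³/s × 3.156e+07 s/yr = 6.059e+07 m³/yr.
Steady-state CSTR mass balance: W = Q·C + k·V·C, so C = W/(Q + kV).
Q + kV = 6.059e+07 + 2.2·2.08e+08 = 5.182e+08 m³/yr.
C = 5810/5.182e+08 = 1.121e-05 kg/m³ = 0.01121 mg/L = 11.21 µg/L.

11.2 µg/L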